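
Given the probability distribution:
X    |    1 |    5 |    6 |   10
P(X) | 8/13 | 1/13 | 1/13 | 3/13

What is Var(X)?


E[X] = 49/13
E[X²] = 369/13
Var(X) = E[X²] - (E[X])² = 369/13 - 2401/169 = 2396/169

Var(X) = 2396/169 ≈ 14.1775


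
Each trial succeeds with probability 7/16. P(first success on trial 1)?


Geometric: P(X=1) = (1-p)^(k-1)×p = (9/16)^0×7/16 = 7/16

P(X=1) = 7/16 ≈ 43.75%


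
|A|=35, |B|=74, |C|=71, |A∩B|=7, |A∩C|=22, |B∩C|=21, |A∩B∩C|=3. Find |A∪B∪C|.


|A∪B∪C| = 35+74+71-7-22-21+3 = 133

|A∪B∪C| = 133


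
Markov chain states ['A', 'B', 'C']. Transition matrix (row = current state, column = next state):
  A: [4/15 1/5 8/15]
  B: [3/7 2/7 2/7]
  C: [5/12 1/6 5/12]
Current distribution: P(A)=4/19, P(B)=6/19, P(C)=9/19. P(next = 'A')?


P(next=A) = Σᵢ P(now=i)×P(i→A)
= 4/19×4/15 + 6/19×3/7 + 9/19×5/12
= 16/285 + 18/133 + 15/76 = 3103/7980

P = 3103/7980 ≈ 0.3888


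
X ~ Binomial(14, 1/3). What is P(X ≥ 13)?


P(X ≥ 13) = Σ P(X=i) for i=13..14
P(X=13) = 28/4782969
P(X=14) = 1/4782969
Sum = 29/4782969

P(X ≥ 13) = 29/4782969 ≈ 0.00%


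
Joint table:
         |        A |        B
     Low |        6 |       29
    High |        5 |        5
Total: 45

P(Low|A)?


P(Low|A) = 6/(6+5) = 6/11

P = 6/11 ≈ 54.55%


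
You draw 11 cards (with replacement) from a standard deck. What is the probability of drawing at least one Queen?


P(not a Queen) = 48/52 = 12/13
P(none in 11 draws) = (12/13)^11 = 743008370688/1792160394037
P(≥1 Queen) = 1 - 743008370688/1792160394037 = 1049152023349/1792160394037

P = 1049152023349/1792160394037 ≈ 58.54%


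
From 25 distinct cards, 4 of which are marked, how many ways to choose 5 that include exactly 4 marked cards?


Choose 4 of the 4 marked cards and 1 of the other 21 cards:
C(4,4)×C(21,1) = 1×21 = 21

21


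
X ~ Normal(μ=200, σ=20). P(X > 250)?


z = (250-200)/20 = 2.5
P(X > 250) = 1 - P(Z ≤ 2.5) = 1 - 0.9938 = 0.0062

P(X > 250) ≈ 0.0062


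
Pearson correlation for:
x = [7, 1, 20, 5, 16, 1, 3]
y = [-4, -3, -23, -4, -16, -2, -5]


n=7, Σx=53, Σy=-57, Σxy=-784, Σx²=741, Σy²=855
r = (7×(-784) - 53×(-57))/√((7×741 - 53²)(7×855 - (-57)²))
= -2467/√(2378×2736) = -2467/√6506208 ≈ -2467/2550.7270 ≈ -0.9672

r ≈ -0.9672


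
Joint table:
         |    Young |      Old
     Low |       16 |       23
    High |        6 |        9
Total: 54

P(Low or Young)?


P(Low∨Young) = P(Low) + P(Young) - P(Low∧Young)
= (39 + 22 - 16)/54 = 45/54 = 5/6

P = 5/6 ≈ 83.33%


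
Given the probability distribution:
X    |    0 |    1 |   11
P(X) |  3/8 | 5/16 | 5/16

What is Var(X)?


E[X] = 15/4
E[X²] = 305/8
Var(X) = E[X²] - (E[X])² = 305/8 - 225/16 = 385/16

Var(X) = 385/16 ≈ 24.0625


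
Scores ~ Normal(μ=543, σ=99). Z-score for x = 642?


z = (x - μ)/σ = (642 - 543)/99 = 1.0

z = 1.0


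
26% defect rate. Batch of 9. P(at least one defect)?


P(all good) = (37/50)^9 = 129961739795077/1953125000000000
P(≥1 defect) = 1823163260204923/1953125000000000

P = 1823163260204923/1953125000000000 ≈ 93.35%


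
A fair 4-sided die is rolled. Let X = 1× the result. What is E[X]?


E[die] = (1+4)/2 = 5/2
E[X] = 1 × 5/2 = 5/2

E[X] = 5/2


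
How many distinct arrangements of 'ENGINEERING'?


Letters: 11, freq: {'E': 3, 'N': 3, 'G': 2, 'I': 2, 'R': 1}
11!/(3!×3!×2!×2!×1!) = 39916800/144 = 277200

277200


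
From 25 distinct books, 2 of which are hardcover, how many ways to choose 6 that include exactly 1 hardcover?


Choose 1 of the 2 hardcovers and 5 of the other 23 books:
C(2,1)×C(23,5) = 2×33649 = 67298

67298


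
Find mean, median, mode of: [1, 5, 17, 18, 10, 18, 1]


Sorted: [1, 1, 5, 10, 17, 18, 18]
Mean = 70/7 = 10
Median = 10
Freq: {1: 2, 5: 1, 17: 1, 18: 2, 10: 1}
Mode: [1, 18]

Mean=10, Median=10, Mode=[1, 18]


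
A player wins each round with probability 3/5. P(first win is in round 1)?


Geometric: P(X=1) = (1-p)^(k-1)×p = (2/5)^0×3/5 = 3/5

P(X=1) = 3/5 ≈ 60.00%


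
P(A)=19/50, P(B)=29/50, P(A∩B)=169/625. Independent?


P(A)×P(B) = 551/2500
P(A∩B) = 169/625
Not equal → NOT independent

No, not independent


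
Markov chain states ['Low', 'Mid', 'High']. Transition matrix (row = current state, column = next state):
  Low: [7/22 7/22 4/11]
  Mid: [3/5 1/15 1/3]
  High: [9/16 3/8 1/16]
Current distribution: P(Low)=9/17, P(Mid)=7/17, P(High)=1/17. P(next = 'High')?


P(next=High) = Σᵢ P(now=i)×P(i→High)
= 9/17×4/11 + 7/17×1/3 + 1/17×1/16
= 36/187 + 7/51 + 1/272 = 2993/8976

P = 2993/8976 ≈ 0.3334


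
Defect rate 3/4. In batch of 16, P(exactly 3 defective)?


Binomial: P(X=3) = C(16,3)×p^3×(1-p)^13
= 560 × 27/64 × 1/67108864 = 945/268435456

P(X=3) = 945/268435456 ≈ 0.00%


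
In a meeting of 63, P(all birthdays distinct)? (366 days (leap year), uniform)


P(all different) = Π(366-i)/366 for i=0..62
= (366/366)×(365/366)×...×(304/366)
= 0.003452

P ≈ 0.0035 ≈ 0.35%


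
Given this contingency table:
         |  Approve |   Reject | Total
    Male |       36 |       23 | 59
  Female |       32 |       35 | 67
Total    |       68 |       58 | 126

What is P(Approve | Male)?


P(Approve | Male) = 36/(36+23) = 36/59

P(Approve|Male) = 36/59 ≈ 61.02%


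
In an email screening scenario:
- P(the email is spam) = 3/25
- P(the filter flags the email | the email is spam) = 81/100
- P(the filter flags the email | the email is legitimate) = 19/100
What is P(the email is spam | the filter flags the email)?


Using Bayes' theorem:
P(A|B) = P(B|A)·P(A) / P(B)

P(the filter flags the email) = 81/100 × 3/25 + 19/100 × 22/25
= 243/2500 + 209/1250 = 661/2500

P(the email is spam|the filter flags the email) = (243/2500) / (661/2500) = 243/661

P(the email is spam|the filter flags the email) = 243/661 ≈ 36.76%


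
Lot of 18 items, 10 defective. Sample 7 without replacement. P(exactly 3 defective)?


Hypergeometric: C(10,3)×C(8,4)/C(18,7)
= 120×70/31824 = 175/663

P(X=3) = 175/663 ≈ 26.40%


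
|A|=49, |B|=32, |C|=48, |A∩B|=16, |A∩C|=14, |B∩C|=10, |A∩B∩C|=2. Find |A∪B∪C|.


|A∪B∪C| = 49+32+48-16-14-10+2 = 91

|A∪B∪C| = 91


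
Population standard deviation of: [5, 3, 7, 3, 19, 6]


Mean = 43/6
  (5-43/6)²=169/36
  (3-43/6)²=625/36
  (7-43/6)²=1/36
  (3-43/6)²=625/36
  (19-43/6)²=5041/36
  (6-43/6)²=49/36
Σ(x-μ)² = 1085/6
σ² = (1085/6)/6 = 1085/36

σ = √(1085/36) ≈ 5.4899


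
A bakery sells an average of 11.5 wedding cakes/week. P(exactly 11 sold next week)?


Poisson(λ=11.5): P(X=11) = e^(-λ)×λ^k/k!
= e^(-11.5) × 11.5^11 / 11!
≈ 1.01300936e-05 × 465239139606 / 39916800 ≈ 0.118068

P(X=11) ≈ 0.118068 ≈ 11.81%


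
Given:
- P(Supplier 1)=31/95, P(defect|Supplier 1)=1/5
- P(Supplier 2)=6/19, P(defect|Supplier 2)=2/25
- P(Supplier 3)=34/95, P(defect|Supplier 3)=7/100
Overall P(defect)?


P(B) = Σ P(B|Aᵢ)×P(Aᵢ)
  1/5×31/95 = 31/475
  2/25×6/19 = 12/475
  7/100×34/95 = 119/4750
Sum = 549/4750

P(defect) = 549/4750 ≈ 11.56%


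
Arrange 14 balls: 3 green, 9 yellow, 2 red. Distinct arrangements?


14!/(3!×9!×2!) = 20020

20020


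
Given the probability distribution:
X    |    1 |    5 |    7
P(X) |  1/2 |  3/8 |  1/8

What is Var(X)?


E[X] = 13/4
E[X²] = 16
Var(X) = E[X²] - (E[X])² = 16 - 169/16 = 87/16

Var(X) = 87/16 ≈ 5.4375


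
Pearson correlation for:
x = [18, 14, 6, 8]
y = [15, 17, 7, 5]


n=4, Σx=46, Σy=44, Σxy=590, Σx²=620, Σy²=588
r = (4×590 - 46×44)/√((4×620 - 46²)(4×588 - 44²))
= 336/√(364×416) = 336/√151424 ≈ 336/389.1324 ≈ 0.8635

r ≈ 0.8635


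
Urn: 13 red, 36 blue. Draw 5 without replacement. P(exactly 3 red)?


Hypergeometric: C(13,3)×C(36,2)/C(49,5)
= 286×630/1906884 = 715/7567

P(X=3) = 715/7567 ≈ 9.45%


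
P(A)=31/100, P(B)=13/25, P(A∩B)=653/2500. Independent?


P(A)×P(B) = 403/2500
P(A∩B) = 653/2500
Not equal → NOT independent

No, not independent


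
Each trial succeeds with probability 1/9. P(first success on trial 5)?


Geometric: P(X=5) = (1-p)^(k-1)×p = (8/9)^4×1/9 = 4096/59049

P(X=5) = 4096/59049 ≈ 6.94%


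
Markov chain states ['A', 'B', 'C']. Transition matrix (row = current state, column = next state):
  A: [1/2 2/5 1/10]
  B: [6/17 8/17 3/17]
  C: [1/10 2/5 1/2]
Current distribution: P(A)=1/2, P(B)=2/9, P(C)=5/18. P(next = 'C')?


P(next=C) = Σᵢ P(now=i)×P(i→C)
= 1/2×1/10 + 2/9×3/17 + 5/18×1/2
= 1/20 + 2/51 + 5/36 = 349/1530

P = 349/1530 ≈ 0.2281


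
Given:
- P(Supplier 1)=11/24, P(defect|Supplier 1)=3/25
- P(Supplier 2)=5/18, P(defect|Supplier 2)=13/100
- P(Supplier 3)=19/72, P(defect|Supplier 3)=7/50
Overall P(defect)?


P(B) = Σ P(B|Aᵢ)×P(Aᵢ)
  3/25×11/24 = 11/200
  13/100×5/18 = 13/360
  7/50×19/72 = 133/3600
Sum = 461/3600

P(defect) = 461/3600 ≈ 12.81%


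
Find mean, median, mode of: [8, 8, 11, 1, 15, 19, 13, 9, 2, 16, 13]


Sorted: [1, 2, 8, 8, 9, 11, 13, 13, 15, 16, 19]
Mean = 115/11
Median = 11
Freq: {8: 2, 11: 1, 1: 1, 15: 1, 19: 1, 13: 2, 9: 1, 2: 1, 16: 1}
Mode: [8, 13]

Mean=115/11, Median=11, Mode=[8, 13]


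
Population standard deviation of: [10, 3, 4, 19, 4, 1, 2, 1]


Mean = 44/8 = 11/2
  (10-11/2)²=81/4
  (3-11/2)²=25/4
  (4-11/2)²=9/4
  (19-11/2)²=729/4
  (4-11/2)²=9/4
  (1-11/2)²=81/4
  (2-11/2)²=49/4
  (1-11/2)²=81/4
Σ(x-μ)² = 266
σ² = 266/8 = 133/4

σ = √(133/4) ≈ 5.7663


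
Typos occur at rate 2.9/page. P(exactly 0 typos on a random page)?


Poisson(λ=2.9): P(X=0) = e^(-λ)×λ^k/k!
= e^(-2.9) × 2.9^0 / 0!
≈ 0.05502322006 × 1 / 1 ≈ 0.055023

P(X=0) ≈ 0.055023 ≈ 5.50%


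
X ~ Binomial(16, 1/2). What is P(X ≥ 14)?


P(X ≥ 14) = Σ P(X=i) for i=14..16
P(X=14) = 15/8192
P(X=15) = 1/4096
P(X=16) = 1/65536
Sum = 137/65536

P(X ≥ 14) = 137/65536 ≈ 0.21%


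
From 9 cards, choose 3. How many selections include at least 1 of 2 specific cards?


Complement: C(9,3) - C(7,3) = 84 - 35 = 49

49


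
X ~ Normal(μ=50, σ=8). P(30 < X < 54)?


z₁=(30-50)/8=-2.5, z₂=(54-50)/8=0.5
P = Φ(0.5) - Φ(-2.5) = 0.691462 - 0.006210 = 0.685252 ≈ 0.6853

P(30 < X < 54) ≈ 0.6853


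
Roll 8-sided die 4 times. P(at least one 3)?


P(no 3)^4 = (7/8)^4 = 2401/4096
P(≥1) = 1 - 2401/4096 = 1695/4096

P = 1695/4096 ≈ 41.38%


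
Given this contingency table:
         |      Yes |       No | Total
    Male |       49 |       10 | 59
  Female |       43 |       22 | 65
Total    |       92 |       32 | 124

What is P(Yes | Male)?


P(Yes | Male) = 49/(49+10) = 49/59

P(Yes|Male) = 49/59 ≈ 83.05%


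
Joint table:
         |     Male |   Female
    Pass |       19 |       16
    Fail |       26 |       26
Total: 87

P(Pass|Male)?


P(Pass|Male) = 19/(19+26) = 19/45

P = 19/45 ≈ 42.22%


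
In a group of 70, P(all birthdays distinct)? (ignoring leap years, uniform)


P(all different) = Π(365-i)/365 for i=0..69
= (365/365)×(364/365)×...×(296/365)
= 0.000840

P ≈ 0.0008 ≈ 0.08%


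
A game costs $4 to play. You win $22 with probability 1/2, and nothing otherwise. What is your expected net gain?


E[gain] = (22-4)×1/2 + (-4)×1/2
= 9 - 2 = 7

Expected net gain = $7 ≈ $7.00


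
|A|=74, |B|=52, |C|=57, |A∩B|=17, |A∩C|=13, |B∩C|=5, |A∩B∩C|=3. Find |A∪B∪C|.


|A∪B∪C| = 74+52+57-17-13-5+3 = 151

|A∪B∪C| = 151


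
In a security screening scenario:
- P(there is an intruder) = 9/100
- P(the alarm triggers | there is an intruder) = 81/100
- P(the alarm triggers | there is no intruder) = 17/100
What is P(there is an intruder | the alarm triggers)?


Using Bayes' theorem:
P(A|B) = P(B|A)·P(A) / P(B)

P(the alarm triggers) = 81/100 × 9/100 + 17/100 × 91/100
= 729/10000 + 1547/10000 = 569/2500

P(there is an intruder|the alarm triggers) = (729/10000) / (569/2500) = 729/2276

P(there is an intruder|the alarm triggers) = 729/2276 ≈ 32.03%


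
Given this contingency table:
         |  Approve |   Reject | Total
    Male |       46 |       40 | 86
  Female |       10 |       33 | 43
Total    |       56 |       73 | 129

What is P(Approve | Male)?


P(Approve | Male) = 46/(46+40) = 46/86 = 23/43

P(Approve|Male) = 23/43 ≈ 53.49%


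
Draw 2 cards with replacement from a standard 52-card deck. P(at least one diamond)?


P(not a diamond) = 39/52 = 3/4
P(none in 2 draws) = (3/4)^2 = 9/16
P(≥1 diamond) = 1 - 9/16 = 7/16

P = 7/16 ≈ 43.75%


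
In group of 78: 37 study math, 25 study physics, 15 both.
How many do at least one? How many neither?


|A∪B| = 37+25-15 = 47
Neither = 78-47 = 31

At least one: 47; Neither: 31


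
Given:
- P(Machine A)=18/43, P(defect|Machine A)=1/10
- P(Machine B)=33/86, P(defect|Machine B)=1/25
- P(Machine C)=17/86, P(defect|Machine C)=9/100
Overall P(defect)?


P(B) = Σ P(B|Aᵢ)×P(Aᵢ)
  1/10×18/43 = 9/215
  1/25×33/86 = 33/2150
  9/100×17/86 = 153/8600
Sum = 3/40

P(defect) = 3/40 ≈ 7.50%


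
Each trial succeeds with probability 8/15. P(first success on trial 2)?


Geometric: P(X=2) = (1-p)^(k-1)×p = (7/15)^1×8/15 = 56/225

P(X=2) = 56/225 ≈ 24.89%


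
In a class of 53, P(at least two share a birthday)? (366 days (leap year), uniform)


P(all different) = Π(366-i)/366 for i=0..52
= 0.019079
P(match) = 1 - 0.019079 = 0.980921

P ≈ 0.9809 ≈ 98.09%


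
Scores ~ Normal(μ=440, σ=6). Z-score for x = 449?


z = (x - μ)/σ = (449 - 440)/6 = 1.5

z = 1.5


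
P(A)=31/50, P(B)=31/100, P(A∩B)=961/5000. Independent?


P(A)×P(B) = 961/5000
P(A∩B) = 961/5000
Equal ✓ → Independent

Yes, independent


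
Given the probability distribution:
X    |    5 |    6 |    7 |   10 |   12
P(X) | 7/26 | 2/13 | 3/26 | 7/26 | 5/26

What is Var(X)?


E[X] = 105/13
E[X²] = 943/13
Var(X) = E[X²] - (E[X])² = 943/13 - 11025/169 = 1234/169

Var(X) = 1234/169 ≈ 7.3018


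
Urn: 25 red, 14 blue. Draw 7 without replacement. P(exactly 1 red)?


Hypergeometric: C(25,1)×C(14,6)/C(39,7)
= 25×3003/15380937 = 175/35853

P(X=1) = 175/35853 ≈ 0.49%


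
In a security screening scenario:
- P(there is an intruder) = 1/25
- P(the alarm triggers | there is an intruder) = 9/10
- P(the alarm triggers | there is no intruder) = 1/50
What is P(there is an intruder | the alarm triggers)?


Using Bayes' theorem:
P(A|B) = P(B|A)·P(A) / P(B)

P(the alarm triggers) = 9/10 × 1/25 + 1/50 × 24/25
= 9/250 + 12/625 = 69/1250

P(there is an intruder|the alarm triggers) = (9/250) / (69/1250) = 15/23

P(there is an intruder|the alarm triggers) = 15/23 ≈ 65.22%


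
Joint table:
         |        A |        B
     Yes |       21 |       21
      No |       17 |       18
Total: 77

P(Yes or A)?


P(Yes∨A) = P(Yes) + P(A) - P(Yes∧A)
= (42 + 38 - 21)/77 = 59/77

P = 59/77 ≈ 76.62%


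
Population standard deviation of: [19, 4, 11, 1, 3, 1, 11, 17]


Mean = 67/8
  (19-67/8)²=7225/64
  (4-67/8)²=1225/64
  (11-67/8)²=441/64
  (1-67/8)²=3481/64
  (3-67/8)²=1849/64
  (1-67/8)²=3481/64
  (11-67/8)²=441/64
  (17-67/8)²=4761/64
Σ(x-μ)² = 2863/8
σ² = (2863/8)/8 = 2863/64

σ = √(2863/64) ≈ 6.6884


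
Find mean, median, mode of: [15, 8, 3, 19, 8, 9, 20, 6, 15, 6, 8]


Sorted: [3, 6, 6, 8, 8, 8, 9, 15, 15, 19, 20]
Mean = 117/11
Median = 8
Freq: {15: 2, 8: 3, 3: 1, 19: 1, 9: 1, 20: 1, 6: 2}
Mode: [8]

Mean=117/11, Median=8, Mode=8


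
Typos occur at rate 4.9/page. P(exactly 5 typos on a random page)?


Poisson(λ=4.9): P(X=5) = e^(-λ)×λ^k/k!
= e^(-4.9) × 4.9^5 / 5!
≈ 0.007446583071 × 2824.75249 / 120 ≈ 0.175290

P(X=5) ≈ 0.175290 ≈ 17.53%


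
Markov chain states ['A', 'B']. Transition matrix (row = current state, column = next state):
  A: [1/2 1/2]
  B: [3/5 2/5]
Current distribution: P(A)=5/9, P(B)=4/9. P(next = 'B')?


P(next=B) = Σᵢ P(now=i)×P(i→B)
= 5/9×1/2 + 4/9×2/5
= 5/18 + 8/45 = 41/90

P = 41/90 ≈ 0.4556


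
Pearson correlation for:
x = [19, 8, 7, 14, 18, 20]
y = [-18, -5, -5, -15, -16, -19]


n=6, Σx=86, Σy=-78, Σxy=-1295, Σx²=1394, Σy²=1216
r = (6×(-1295) - 86×(-78))/√((6×1394 - 86²)(6×1216 - (-78)²))
= -1062/√(968×1212) = -1062/√1173216 ≈ -1062/1083.1510 ≈ -0.9805

r ≈ -0.9805


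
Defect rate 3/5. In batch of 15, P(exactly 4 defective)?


Binomial: P(X=4) = C(15,4)×p^4×(1-p)^11
= 1365 × 81/625 × 2048/48828125 = 45287424/6103515625

P(X=4) = 45287424/6103515625 ≈ 0.74%


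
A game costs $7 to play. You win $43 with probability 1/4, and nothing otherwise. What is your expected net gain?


E[gain] = (43-7)×1/4 + (-7)×3/4
= 9 - 21/4 = 15/4

Expected net gain = $15/4 ≈ $3.75


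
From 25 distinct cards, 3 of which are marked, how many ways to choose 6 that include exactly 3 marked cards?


Choose 3 of the 3 marked cards and 3 of the other 22 cards:
C(3,3)×C(22,3) = 1×1540 = 1540

1540


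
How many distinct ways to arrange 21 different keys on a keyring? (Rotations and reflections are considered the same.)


Free circular arrangements: rotations and reflections both identified.
(n-1)!/2 = 20!/2 = 2432902008176640000/2 = 1216451004088320000

1216451004088320000


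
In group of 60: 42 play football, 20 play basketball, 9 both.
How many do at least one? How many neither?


|A∪B| = 42+20-9 = 53
Neither = 60-53 = 7

At least one: 53; Neither: 7


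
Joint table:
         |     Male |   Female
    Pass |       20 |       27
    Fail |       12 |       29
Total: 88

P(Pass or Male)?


P(Pass∨Male) = P(Pass) + P(Male) - P(Pass∧Male)
= (47 + 32 - 20)/88 = 59/88

P = 59/88 ≈ 67.05%


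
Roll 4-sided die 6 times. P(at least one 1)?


P(no 1)^6 = (3/4)^6 = 729/4096
P(≥1) = 1 - 729/4096 = 3367/4096

P = 3367/4096 ≈ 82.20%


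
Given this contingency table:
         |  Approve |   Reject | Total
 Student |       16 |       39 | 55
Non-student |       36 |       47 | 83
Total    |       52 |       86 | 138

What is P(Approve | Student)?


P(Approve | Student) = 16/(16+39) = 16/55

P(Approve|Student) = 16/55 ≈ 29.09%


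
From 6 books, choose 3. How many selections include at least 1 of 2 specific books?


Complement: C(6,3) - C(4,3) = 20 - 4 = 16

16


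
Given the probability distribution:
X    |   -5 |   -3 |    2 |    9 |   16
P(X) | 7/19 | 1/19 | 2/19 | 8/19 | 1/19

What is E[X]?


E[X] = Σ x·P(X=x)
= (-5)×(7/19) + (-3)×(1/19) + (2)×(2/19) + (9)×(8/19) + (16)×(1/19)
= 54/19

E[X] = 54/19


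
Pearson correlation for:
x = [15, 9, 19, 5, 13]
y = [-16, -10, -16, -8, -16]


n=5, Σx=61, Σy=-66, Σxy=-882, Σx²=861, Σy²=932
r = (5×(-882) - 61×(-66))/√((5×861 - 61²)(5×932 - (-66)²))
= -384/√(584×304) = -384/√177536 ≈ -384/421.3502 ≈ -0.9114

r ≈ -0.9114


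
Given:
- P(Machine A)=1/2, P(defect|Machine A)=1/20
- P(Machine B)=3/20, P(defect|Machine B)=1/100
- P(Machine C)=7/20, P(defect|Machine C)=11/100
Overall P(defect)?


P(B) = Σ P(B|Aᵢ)×P(Aᵢ)
  1/20×1/2 = 1/40
  1/100×3/20 = 3/2000
  11/100×7/20 = 77/2000
Sum = 13/200

P(defect) = 13/200 ≈ 6.50%


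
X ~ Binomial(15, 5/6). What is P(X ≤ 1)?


P(X ≤ 1) = Σ P(X=i) for i=0..1
P(X=0) = 1/470184984576
P(X=1) = 25/156728328192
Sum = 19/117546246144

P(X ≤ 1) = 19/117546246144 ≈ 0.00%


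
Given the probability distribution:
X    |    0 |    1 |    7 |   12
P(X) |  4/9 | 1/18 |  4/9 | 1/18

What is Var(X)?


E[X] = 23/6
E[X²] = 179/6
Var(X) = E[X²] - (E[X])² = 179/6 - 529/36 = 545/36

Var(X) = 545/36 ≈ 15.1389


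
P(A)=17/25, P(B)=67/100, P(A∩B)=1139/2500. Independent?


P(A)×P(B) = 1139/2500
P(A∩B) = 1139/2500
Equal ✓ → Independent

Yes, independent


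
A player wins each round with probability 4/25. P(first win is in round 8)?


Geometric: P(X=8) = (1-p)^(k-1)×p = (21/25)^7×4/25 = 7204354164/152587890625

P(X=8) = 7204354164/152587890625 ≈ 4.72%


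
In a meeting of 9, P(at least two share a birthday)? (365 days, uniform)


P(all different) = Π(365-i)/365 for i=0..8
= 0.905376
P(match) = 1 - 0.905376 = 0.094624

P ≈ 0.0946 ≈ 9.46%


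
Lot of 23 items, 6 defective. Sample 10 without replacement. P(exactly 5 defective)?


Hypergeometric: C(6,5)×C(17,5)/C(23,10)
= 6×6188/1144066 = 156/4807

P(X=5) = 156/4807 ≈ 3.25%


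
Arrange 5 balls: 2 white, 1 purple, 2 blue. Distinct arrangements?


5!/(2!×1!×2!) = 30

30


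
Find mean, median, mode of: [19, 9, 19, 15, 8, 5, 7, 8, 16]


Sorted: [5, 7, 8, 8, 9, 15, 16, 19, 19]
Mean = 106/9
Median = 9
Freq: {19: 2, 9: 1, 15: 1, 8: 2, 5: 1, 7: 1, 16: 1}
Mode: [8, 19]

Mean=106/9, Median=9, Mode=[8, 19]


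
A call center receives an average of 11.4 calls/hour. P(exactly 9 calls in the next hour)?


Poisson(λ=11.4): P(X=9) = e^(-λ)×λ^k/k!
= e^(-11.4) × 11.4^9 / 9!
≈ 1.119548484e-05 × 3251948521.16 / 362880 ≈ 0.100328

P(X=9) ≈ 0.100328 ≈ 10.03%


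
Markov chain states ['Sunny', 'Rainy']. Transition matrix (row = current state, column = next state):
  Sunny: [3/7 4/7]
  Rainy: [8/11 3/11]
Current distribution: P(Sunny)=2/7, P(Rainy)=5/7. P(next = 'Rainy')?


P(next=Rainy) = Σᵢ P(now=i)×P(i→Rainy)
= 2/7×4/7 + 5/7×3/11
= 8/49 + 15/77 = 193/539

P = 193/539 ≈ 0.3581


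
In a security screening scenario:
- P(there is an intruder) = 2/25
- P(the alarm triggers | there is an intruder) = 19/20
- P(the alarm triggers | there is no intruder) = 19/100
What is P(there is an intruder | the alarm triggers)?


Using Bayes' theorem:
P(A|B) = P(B|A)·P(A) / P(B)

P(the alarm triggers) = 19/20 × 2/25 + 19/100 × 23/25
= 19/250 + 437/2500 = 627/2500

P(there is an intruder|the alarm triggers) = (19/250) / (627/2500) = 10/33

P(there is an intruder|the alarm triggers) = 10/33 ≈ 30.30%


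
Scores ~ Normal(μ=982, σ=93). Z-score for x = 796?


z = (x - μ)/σ = (796 - 982)/93 = -2.0

z = -2.0


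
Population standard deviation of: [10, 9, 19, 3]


Mean = 41/4
  (10-41/4)²=1/16
  (9-41/4)²=25/16
  (19-41/4)²=1225/16
  (3-41/4)²=841/16
Σ(x-μ)² = 523/4
σ² = (523/4)/4 = 523/16

σ = √(523/16) ≈ 5.7173


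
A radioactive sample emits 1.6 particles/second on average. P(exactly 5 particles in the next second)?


Poisson(λ=1.6): P(X=5) = e^(-λ)×λ^k/k!
= e^(-1.6) × 1.6^5 / 5!
≈ 0.201896518 × 10.48576 / 120 ≈ 0.017642

P(X=5) ≈ 0.017642 ≈ 1.76%


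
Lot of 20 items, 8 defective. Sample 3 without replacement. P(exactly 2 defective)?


Hypergeometric: C(8,2)×C(12,1)/C(20,3)
= 28×12/1140 = 28/95

P(X=2) = 28/95 ≈ 29.47%


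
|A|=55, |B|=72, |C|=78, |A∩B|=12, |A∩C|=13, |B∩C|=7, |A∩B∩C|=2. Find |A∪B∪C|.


|A∪B∪C| = 55+72+78-12-13-7+2 = 175

|A∪B∪C| = 175


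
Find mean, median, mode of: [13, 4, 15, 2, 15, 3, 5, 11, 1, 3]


Sorted: [1, 2, 3, 3, 4, 5, 11, 13, 15, 15]
Mean = 72/10 = 36/5
Median = 9/2
Freq: {13: 1, 4: 1, 15: 2, 2: 1, 3: 2, 5: 1, 11: 1, 1: 1}
Mode: [3, 15]

Mean=36/5, Median=9/2, Mode=[3, 15]


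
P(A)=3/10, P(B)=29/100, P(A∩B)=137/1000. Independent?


P(A)×P(B) = 87/1000
P(A∩B) = 137/1000
Not equal → NOT independent

No, not independent


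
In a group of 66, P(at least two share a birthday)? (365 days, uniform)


P(all different) = Π(365-i)/365 for i=0..65
= 0.001904
P(match) = 1 - 0.001904 = 0.998096

P ≈ 0.9981 ≈ 99.81%


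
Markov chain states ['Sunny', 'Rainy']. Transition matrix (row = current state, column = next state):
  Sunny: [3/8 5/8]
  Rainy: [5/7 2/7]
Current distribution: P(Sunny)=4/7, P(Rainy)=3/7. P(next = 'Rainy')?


P(next=Rainy) = Σᵢ P(now=i)×P(i→Rainy)
= 4/7×5/8 + 3/7×2/7
= 5/14 + 6/49 = 47/98

P = 47/98 ≈ 0.4796


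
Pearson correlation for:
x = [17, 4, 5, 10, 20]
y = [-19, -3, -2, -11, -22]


n=5, Σx=56, Σy=-57, Σxy=-895, Σx²=830, Σy²=979
r = (5×(-895) - 56×(-57))/√((5×830 - 56²)(5×979 - (-57)²))
= -1283/√(1014×1646) = -1283/√1669044 ≈ -1283/1291.9149 ≈ -0.9931

r ≈ -0.9931


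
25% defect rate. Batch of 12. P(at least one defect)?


P(all good) = (3/4)^12 = 531441/16777216
P(≥1 defect) = 16245775/16777216

P = 16245775/16777216 ≈ 96.83%


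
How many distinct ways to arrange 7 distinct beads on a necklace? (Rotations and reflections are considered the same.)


Free circular arrangements: rotations and reflections both identified.
(n-1)!/2 = 6!/2 = 720/2 = 360

360


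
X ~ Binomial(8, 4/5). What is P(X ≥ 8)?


P(X ≥ 8) = Σ P(X=i) for i=8..8
P(X=8) = 65536/390625
Sum = 65536/390625

P(X ≥ 8) = 65536/390625 ≈ 16.78%


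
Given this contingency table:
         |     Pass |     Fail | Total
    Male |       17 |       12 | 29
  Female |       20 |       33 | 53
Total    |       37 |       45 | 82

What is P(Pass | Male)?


P(Pass | Male) = 17/(17+12) = 17/29

P(Pass|Male) = 17/29 ≈ 58.62%


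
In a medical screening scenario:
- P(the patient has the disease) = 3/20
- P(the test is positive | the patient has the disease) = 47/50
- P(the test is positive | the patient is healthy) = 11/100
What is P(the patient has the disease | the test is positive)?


Using Bayes' theorem:
P(A|B) = P(B|A)·P(A) / P(B)

P(the test is positive) = 47/50 × 3/20 + 11/100 × 17/20
= 141/1000 + 187/2000 = 469/2000

P(the patient has the disease|the test is positive) = (141/1000) / (469/2000) = 282/469

P(the patient has the disease|the test is positive) = 282/469 ≈ 60.13%


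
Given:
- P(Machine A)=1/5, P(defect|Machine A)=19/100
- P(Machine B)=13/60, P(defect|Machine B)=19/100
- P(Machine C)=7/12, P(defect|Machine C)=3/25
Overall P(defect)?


P(B) = Σ P(B|Aᵢ)×P(Aᵢ)
  19/100×1/5 = 19/500
  19/100×13/60 = 247/6000
  3/25×7/12 = 7/100
Sum = 179/1200

P(defect) = 179/1200 ≈ 14.92%


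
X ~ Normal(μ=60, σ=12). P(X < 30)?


z = (30-60)/12 = -2.5
P(Z < -2.5) = 0.0062

P(X < 30) ≈ 0.0062


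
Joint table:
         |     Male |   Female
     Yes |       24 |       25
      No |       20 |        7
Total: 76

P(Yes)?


P(Yes) = (24+25)/76 = 49/76

P(Yes) = 49/76 ≈ 64.47%


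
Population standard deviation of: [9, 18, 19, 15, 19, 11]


Mean = 91/6
  (9-91/6)²=1369/36
  (18-91/6)²=289/36
  (19-91/6)²=529/36
  (15-91/6)²=1/36
  (19-91/6)²=529/36
  (11-91/6)²=625/36
Σ(x-μ)² = 557/6
σ² = (557/6)/6 = 557/36

σ = √(557/36) ≈ 3.9335


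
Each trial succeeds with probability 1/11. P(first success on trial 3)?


Geometric: P(X=3) = (1-p)^(k-1)×p = (10/11)^2×1/11 = 100/1331

P(X=3) = 100/1331 ≈ 7.51%


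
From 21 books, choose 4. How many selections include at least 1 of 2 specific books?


Complement: C(21,4) - C(19,4) = 5985 - 3876 = 2109

2109


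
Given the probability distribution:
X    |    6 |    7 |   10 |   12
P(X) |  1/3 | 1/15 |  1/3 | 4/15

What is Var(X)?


E[X] = 9
E[X²] = 87
Var(X) = E[X²] - (E[X])² = 87 - 81 = 6

Var(X) = 6 ≈ 6.0000


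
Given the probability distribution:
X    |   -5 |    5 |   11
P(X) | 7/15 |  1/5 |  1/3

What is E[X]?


E[X] = Σ x·P(X=x)
= (-5)×(7/15) + (5)×(1/5) + (11)×(1/3)
= 7/3

E[X] = 7/3


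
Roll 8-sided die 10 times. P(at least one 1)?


P(no 1)^10 = (7/8)^10 = 282475249/1073741824
P(≥1) = 1 - 282475249/1073741824 = 791266575/1073741824

P = 791266575/1073741824 ≈ 73.69%


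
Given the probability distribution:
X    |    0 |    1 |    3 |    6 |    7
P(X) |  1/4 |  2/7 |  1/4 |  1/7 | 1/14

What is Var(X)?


E[X] = 67/28
E[X²] = 313/28
Var(X) = E[X²] - (E[X])² = 313/28 - 4489/784 = 4275/784

Var(X) = 4275/784 ≈ 5.4528


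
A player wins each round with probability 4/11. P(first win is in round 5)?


Geometric: P(X=5) = (1-p)^(k-1)×p = (7/11)^4×4/11 = 9604/161051

P(X=5) = 9604/161051 ≈ 5.96%


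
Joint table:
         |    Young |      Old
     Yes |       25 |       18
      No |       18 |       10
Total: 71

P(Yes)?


P(Yes) = (25+18)/71 = 43/71

P(Yes) = 43/71 ≈ 60.56%


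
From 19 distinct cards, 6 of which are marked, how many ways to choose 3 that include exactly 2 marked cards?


Choose 2 of the 6 marked cards and 1 of the other 13 cards:
C(6,2)×C(13,1) = 15×13 = 195

195


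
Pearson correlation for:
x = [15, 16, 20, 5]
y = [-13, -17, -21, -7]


n=4, Σx=56, Σy=-58, Σxy=-922, Σx²=906, Σy²=948
r = (4×(-922) - 56×(-58))/√((4×906 - 56²)(4×948 - (-58)²))
= -440/√(488×428) = -440/√208864 ≈ -440/457.0164 ≈ -0.9628

r ≈ -0.9628


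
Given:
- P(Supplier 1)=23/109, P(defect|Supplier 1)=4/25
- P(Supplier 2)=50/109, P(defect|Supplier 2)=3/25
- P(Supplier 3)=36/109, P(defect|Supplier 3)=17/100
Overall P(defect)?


P(B) = Σ P(B|Aᵢ)×P(Aᵢ)
  4/25×23/109 = 92/2725
  3/25×50/109 = 6/109
  17/100×36/109 = 153/2725
Sum = 79/545

P(defect) = 79/545 ≈ 14.50%


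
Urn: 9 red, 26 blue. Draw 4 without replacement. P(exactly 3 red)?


Hypergeometric: C(9,3)×C(26,1)/C(35,4)
= 84×26/52360 = 39/935

P(X=3) = 39/935 ≈ 4.17%


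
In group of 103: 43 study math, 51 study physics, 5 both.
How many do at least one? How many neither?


|A∪B| = 43+51-5 = 89
Neither = 103-89 = 14

At least one: 89; Neither: 14


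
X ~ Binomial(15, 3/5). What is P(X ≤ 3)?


P(X ≤ 3) = Σ P(X=i) for i=0..3
P(X=0) = 32768/30517578125
P(X=1) = 147456/6103515625
P(X=2) = 1548288/6103515625
P(X=3) = 10063872/6103515625
Sum = 58830848/30517578125

P(X ≤ 3) = 58830848/30517578125 ≈ 0.19%


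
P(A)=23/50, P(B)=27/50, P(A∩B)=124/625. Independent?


P(A)×P(B) = 621/2500
P(A∩B) = 124/625
Not equal → NOT independent

No, not independent


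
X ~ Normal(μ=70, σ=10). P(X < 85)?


z = (85-70)/10 = 1.5
P(Z < 1.5) = 0.9332

P(X < 85) ≈ 0.9332


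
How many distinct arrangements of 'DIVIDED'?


Letters: 7, freq: {'D': 3, 'I': 2, 'V': 1, 'E': 1}
7!/(3!×2!×1!×1!) = 5040/12 = 420

420


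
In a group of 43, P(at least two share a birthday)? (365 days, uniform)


P(all different) = Π(365-i)/365 for i=0..42
= 0.076077
P(match) = 1 - 0.076077 = 0.923923

P ≈ 0.9239 ≈ 92.39%


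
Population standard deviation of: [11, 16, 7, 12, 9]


Mean = 55/5 = 11
  (11-11)²=0
  (16-11)²=25
  (7-11)²=16
  (12-11)²=1
  (9-11)²=4
Σ(x-μ)² = 46
σ² = 46/5

σ = √(46/5) ≈ 3.0332


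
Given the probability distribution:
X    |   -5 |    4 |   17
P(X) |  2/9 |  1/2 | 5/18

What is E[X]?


E[X] = Σ x·P(X=x)
= (-5)×(2/9) + (4)×(1/2) + (17)×(5/18)
= 101/18

E[X] = 101/18


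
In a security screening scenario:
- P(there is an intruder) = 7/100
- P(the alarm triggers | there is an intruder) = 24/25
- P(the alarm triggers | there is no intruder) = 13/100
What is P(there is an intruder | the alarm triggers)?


Using Bayes' theorem:
P(A|B) = P(B|A)·P(A) / P(B)

P(the alarm triggers) = 24/25 × 7/100 + 13/100 × 93/100
= 42/625 + 1209/10000 = 1881/10000

P(there is an intruder|the alarm triggers) = (42/625) / (1881/10000) = 224/627

P(there is an intruder|the alarm triggers) = 224/627 ≈ 35.73%


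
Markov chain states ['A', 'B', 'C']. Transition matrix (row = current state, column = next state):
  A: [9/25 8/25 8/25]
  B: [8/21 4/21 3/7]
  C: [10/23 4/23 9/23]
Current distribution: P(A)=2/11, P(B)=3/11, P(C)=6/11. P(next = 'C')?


P(next=C) = Σᵢ P(now=i)×P(i→C)
= 2/11×8/25 + 3/11×3/7 + 6/11×9/23
= 16/275 + 9/77 + 54/253 = 17201/44275

P = 17201/44275 ≈ 0.3885


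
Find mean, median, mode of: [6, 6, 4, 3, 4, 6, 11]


Sorted: [3, 4, 4, 6, 6, 6, 11]
Mean = 40/7
Median = 6
Freq: {6: 3, 4: 2, 3: 1, 11: 1}
Mode: [6]

Mean=40/7, Median=6, Mode=6


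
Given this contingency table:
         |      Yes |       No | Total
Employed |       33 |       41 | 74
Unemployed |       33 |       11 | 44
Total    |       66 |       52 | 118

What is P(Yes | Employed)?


P(Yes | Employed) = 33/(33+41) = 33/74

P(Yes|Employed) = 33/74 ≈ 44.59%


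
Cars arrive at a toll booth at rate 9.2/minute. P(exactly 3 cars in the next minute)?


Poisson(λ=9.2): P(X=3) = e^(-λ)×λ^k/k!
= e^(-9.2) × 9.2^3 / 3!
≈ 0.0001010394018 × 778.688 / 6 ≈ 0.013113

P(X=3) ≈ 0.013113 ≈ 1.31%


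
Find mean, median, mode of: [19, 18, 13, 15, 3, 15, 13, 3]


Sorted: [3, 3, 13, 13, 15, 15, 18, 19]
Mean = 99/8
Median = 14
Freq: {19: 1, 18: 1, 13: 2, 15: 2, 3: 2}
Mode: [3, 13, 15]

Mean=99/8, Median=14, Mode=[3, 13, 15]


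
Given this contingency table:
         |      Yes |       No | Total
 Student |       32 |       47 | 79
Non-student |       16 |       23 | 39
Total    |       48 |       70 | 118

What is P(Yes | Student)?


P(Yes | Student) = 32/(32+47) = 32/79

P(Yes|Student) = 32/79 ≈ 40.51%


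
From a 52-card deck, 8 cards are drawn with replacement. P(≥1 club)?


P(not a club) = 39/52 = 3/4
P(none in 8 draws) = (3/4)^8 = 6561/65536
P(≥1 club) = 1 - 6561/65536 = 58975/65536

P = 58975/65536 ≈ 89.99%


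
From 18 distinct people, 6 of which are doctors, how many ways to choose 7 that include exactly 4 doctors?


Choose 4 of the 6 doctors and 3 of the other 12 people:
C(6,4)×C(12,3) = 15×220 = 3300

3300


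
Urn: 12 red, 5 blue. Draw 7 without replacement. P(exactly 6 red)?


Hypergeometric: C(12,6)×C(5,1)/C(17,7)
= 924×5/19448 = 105/442

P(X=6) = 105/442 ≈ 23.76%


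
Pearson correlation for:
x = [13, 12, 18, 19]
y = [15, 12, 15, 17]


n=4, Σx=62, Σy=59, Σxy=932, Σx²=998, Σy²=883
r = (4×932 - 62×59)/√((4×998 - 62²)(4×883 - 59²))
= 70/√(148×51) = 70/√7548 ≈ 70/86.8792 ≈ 0.8057

r ≈ 0.8057


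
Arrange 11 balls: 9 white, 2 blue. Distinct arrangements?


11!/(9!×2!) = 55

55


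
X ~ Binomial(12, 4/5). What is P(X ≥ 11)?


P(X ≥ 11) = Σ P(X=i) for i=11..12
P(X=11) = 50331648/244140625
P(X=12) = 16777216/244140625
Sum = 67108864/244140625

P(X ≥ 11) = 67108864/244140625 ≈ 27.49%


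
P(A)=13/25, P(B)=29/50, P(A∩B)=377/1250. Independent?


P(A)×P(B) = 377/1250
P(A∩B) = 377/1250
Equal ✓ → Independent

Yes, independent


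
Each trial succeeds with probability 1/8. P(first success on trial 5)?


Geometric: P(X=5) = (1-p)^(k-1)×p = (7/8)^4×1/8 = 2401/32768

P(X=5) = 2401/32768 ≈ 7.33%


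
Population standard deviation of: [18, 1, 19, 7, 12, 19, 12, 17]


Mean = 105/8
  (18-105/8)²=1521/64
  (1-105/8)²=9409/64
  (19-105/8)²=2209/64
  (7-105/8)²=2401/64
  (12-105/8)²=81/64
  (19-105/8)²=2209/64
  (12-105/8)²=81/64
  (17-105/8)²=961/64
Σ(x-μ)² = 2359/8
σ² = (2359/8)/8 = 2359/64

σ = √(2359/64) ≈ 6.0712


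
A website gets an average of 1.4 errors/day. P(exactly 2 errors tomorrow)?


Poisson(λ=1.4): P(X=2) = e^(-λ)×λ^k/k!
= e^(-1.4) × 1.4^2 / 2!
≈ 0.2465969639 × 1.96 / 2 ≈ 0.241665

P(X=2) ≈ 0.241665 ≈ 24.17%


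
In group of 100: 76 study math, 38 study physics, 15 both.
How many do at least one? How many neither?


|A∪B| = 76+38-15 = 99
Neither = 100-99 = 1

At least one: 99; Neither: 1


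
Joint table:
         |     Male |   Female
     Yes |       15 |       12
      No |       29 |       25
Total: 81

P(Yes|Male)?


P(Yes|Male) = 15/(15+29) = 15/44

P = 15/44 ≈ 34.09%


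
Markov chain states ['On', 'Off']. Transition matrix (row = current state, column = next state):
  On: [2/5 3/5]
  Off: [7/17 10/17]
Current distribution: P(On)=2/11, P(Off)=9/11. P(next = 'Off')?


P(next=Off) = Σᵢ P(now=i)×P(i→Off)
= 2/11×3/5 + 9/11×10/17
= 6/55 + 90/187 = 552/935

P = 552/935 ≈ 0.5904


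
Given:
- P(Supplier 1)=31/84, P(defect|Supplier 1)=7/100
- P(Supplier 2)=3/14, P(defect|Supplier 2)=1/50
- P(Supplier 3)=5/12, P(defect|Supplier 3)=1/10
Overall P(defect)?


P(B) = Σ P(B|Aᵢ)×P(Aᵢ)
  7/100×31/84 = 31/1200
  1/50×3/14 = 3/700
  1/10×5/12 = 1/24
Sum = 201/2800

P(defect) = 201/2800 ≈ 7.18%


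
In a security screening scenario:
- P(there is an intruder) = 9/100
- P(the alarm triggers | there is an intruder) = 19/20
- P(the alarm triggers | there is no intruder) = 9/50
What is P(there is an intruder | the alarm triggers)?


Using Bayes' theorem:
P(A|B) = P(B|A)·P(A) / P(B)

P(the alarm triggers) = 19/20 × 9/100 + 9/50 × 91/100
= 171/2000 + 819/5000 = 2493/10000

P(there is an intruder|the alarm triggers) = (171/2000) / (2493/10000) = 95/277

P(there is an intruder|the alarm triggers) = 95/277 ≈ 34.30%


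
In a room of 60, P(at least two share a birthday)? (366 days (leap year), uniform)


P(all different) = Π(366-i)/366 for i=0..59
= 0.005966
P(match) = 1 - 0.005966 = 0.994034

P ≈ 0.9940 ≈ 99.40%


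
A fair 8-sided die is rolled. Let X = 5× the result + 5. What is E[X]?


E[die] = (1+8)/2 = 9/2
E[X] = 5×9/2 + 5 = 55/2

E[X] = 55/2


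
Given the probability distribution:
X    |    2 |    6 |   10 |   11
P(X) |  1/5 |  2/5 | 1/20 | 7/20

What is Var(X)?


E[X] = 143/20
E[X²] = 1251/20
Var(X) = E[X²] - (E[X])² = 1251/20 - 20449/400 = 4571/400

Var(X) = 4571/400 ≈ 11.4275


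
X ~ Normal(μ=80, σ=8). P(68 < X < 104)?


z₁=(68-80)/8=-1.5, z₂=(104-80)/8=3.0
P = Φ(3.0) - Φ(-1.5) = 0.998650 - 0.066807 = 0.931843 ≈ 0.9318

P(68 < X < 104) ≈ 0.9318


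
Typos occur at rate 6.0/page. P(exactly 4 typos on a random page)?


Poisson(λ=6.0): P(X=4) = e^(-λ)×λ^k/k!
= e^(-6.0) × 6.0^4 / 4!
≈ 0.002478752177 × 1296 / 24 ≈ 0.133853

P(X=4) ≈ 0.133853 ≈ 13.39%


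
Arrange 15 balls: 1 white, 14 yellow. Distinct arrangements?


15!/(1!×14!) = 15

15


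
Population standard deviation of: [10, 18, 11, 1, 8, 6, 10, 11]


Mean = 75/8
  (10-75/8)²=25/64
  (18-75/8)²=4761/64
  (11-75/8)²=169/64
  (1-75/8)²=4489/64
  (8-75/8)²=121/64
  (6-75/8)²=729/64
  (10-75/8)²=25/64
  (11-75/8)²=169/64
Σ(x-μ)² = 1311/8
σ² = (1311/8)/8 = 1311/64

σ = √(1311/64) ≈ 4.5260


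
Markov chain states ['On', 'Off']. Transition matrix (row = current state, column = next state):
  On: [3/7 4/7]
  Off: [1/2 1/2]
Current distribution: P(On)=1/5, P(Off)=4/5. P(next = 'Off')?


P(next=Off) = Σᵢ P(now=i)×P(i→Off)
= 1/5×4/7 + 4/5×1/2
= 4/35 + 2/5 = 18/35

P = 18/35 ≈ 0.5143


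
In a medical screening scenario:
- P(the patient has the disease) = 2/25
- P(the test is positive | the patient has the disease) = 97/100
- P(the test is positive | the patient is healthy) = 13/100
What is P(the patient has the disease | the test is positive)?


Using Bayes' theorem:
P(A|B) = P(B|A)·P(A) / P(B)

P(the test is positive) = 97/100 × 2/25 + 13/100 × 23/25
= 97/1250 + 299/2500 = 493/2500

P(the patient has the disease|the test is positive) = (97/1250) / (493/2500) = 194/493

P(the patient has the disease|the test is positive) = 194/493 ≈ 39.35%


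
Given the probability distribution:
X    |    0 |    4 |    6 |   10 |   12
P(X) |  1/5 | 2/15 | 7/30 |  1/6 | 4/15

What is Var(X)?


E[X] = 34/5
E[X²] = 328/5
Var(X) = E[X²] - (E[X])² = 328/5 - 1156/25 = 484/25

Var(X) = 484/25 ≈ 19.3600


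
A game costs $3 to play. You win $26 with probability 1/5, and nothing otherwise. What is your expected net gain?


E[gain] = (26-3)×1/5 + (-3)×4/5
= 23/5 - 12/5 = 11/5

Expected net gain = $11/5 ≈ $2.20


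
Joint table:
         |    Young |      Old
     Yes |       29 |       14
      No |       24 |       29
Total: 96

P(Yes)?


P(Yes) = (29+14)/96 = 43/96

P(Yes) = 43/96 ≈ 44.79%


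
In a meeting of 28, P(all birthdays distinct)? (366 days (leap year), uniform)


P(all different) = Π(366-i)/366 for i=0..27
= (366/366)×(365/366)×...×(339/366)
= 0.346570

P ≈ 0.3466 ≈ 34.66%


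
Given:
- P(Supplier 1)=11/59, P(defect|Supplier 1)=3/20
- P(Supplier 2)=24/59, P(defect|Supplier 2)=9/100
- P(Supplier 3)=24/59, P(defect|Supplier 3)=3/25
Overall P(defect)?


P(B) = Σ P(B|Aᵢ)×P(Aᵢ)
  3/20×11/59 = 33/1180
  9/100×24/59 = 54/1475
  3/25×24/59 = 72/1475
Sum = 669/5900

P(defect) = 669/5900 ≈ 11.34%
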